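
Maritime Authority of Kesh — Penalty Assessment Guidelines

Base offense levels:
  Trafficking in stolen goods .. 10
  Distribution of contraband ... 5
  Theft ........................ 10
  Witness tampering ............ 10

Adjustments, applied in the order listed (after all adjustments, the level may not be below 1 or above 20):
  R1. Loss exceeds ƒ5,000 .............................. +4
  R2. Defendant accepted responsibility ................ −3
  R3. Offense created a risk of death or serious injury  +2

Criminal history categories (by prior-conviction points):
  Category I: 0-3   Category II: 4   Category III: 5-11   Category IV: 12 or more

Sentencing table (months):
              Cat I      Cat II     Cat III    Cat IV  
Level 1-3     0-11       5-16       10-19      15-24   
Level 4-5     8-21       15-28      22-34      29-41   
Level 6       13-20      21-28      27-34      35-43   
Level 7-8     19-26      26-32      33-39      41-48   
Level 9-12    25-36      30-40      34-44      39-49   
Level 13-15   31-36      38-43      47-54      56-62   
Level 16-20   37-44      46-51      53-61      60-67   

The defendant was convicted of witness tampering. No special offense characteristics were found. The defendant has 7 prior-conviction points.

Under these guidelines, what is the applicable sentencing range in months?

Base offense level for witness tampering: 10.
Final offense level: 10.
Criminal history: 7 prior points → Category III (5-11).
Level 10 falls in the 9-12 band.
Grid: Level 9-12 × Category III = 34-44 months.

34-44 months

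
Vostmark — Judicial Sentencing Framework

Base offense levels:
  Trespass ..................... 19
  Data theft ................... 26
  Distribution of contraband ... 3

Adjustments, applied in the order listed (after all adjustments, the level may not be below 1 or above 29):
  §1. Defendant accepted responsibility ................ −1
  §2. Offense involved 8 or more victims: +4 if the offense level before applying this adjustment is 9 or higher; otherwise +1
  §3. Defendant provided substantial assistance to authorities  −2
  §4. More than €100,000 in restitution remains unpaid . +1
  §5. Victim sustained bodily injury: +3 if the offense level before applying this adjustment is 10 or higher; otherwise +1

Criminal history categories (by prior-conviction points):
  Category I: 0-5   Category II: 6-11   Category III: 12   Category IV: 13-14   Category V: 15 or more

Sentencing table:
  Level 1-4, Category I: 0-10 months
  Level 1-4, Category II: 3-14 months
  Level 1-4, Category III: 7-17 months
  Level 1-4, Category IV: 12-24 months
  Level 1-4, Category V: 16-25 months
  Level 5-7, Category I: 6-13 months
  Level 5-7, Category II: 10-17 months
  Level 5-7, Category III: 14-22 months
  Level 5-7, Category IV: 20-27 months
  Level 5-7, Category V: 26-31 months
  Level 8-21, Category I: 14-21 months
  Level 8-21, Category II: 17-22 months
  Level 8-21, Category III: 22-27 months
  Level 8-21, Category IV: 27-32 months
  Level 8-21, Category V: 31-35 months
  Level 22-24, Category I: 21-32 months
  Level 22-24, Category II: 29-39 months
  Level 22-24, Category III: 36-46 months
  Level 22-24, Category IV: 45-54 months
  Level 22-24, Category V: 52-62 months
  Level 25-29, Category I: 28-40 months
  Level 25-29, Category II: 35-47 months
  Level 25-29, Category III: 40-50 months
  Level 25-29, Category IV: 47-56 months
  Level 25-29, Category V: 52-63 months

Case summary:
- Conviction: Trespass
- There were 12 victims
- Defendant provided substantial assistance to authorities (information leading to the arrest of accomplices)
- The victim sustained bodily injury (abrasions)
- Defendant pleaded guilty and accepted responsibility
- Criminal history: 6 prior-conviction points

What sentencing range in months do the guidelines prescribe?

29-39 months

Base offense level for trespass: 19.
§1 applies: 19 − 1 = 18.
§2 applies (level before this adjustment is 18 ≥ 9, so +4): 18 + 4 = 22.
§3 applies: 22 − 2 = 20.
§4 does not apply.
§5 applies (level before this adjustment is 20 ≥ 10, so +3): 20 + 3 = 23.
Final offense level: 23.
Criminal history: 6 prior points → Category II (6-11).
Level 23 falls in the 22-24 band.
Grid: Level 22-24 × Category II = 29-39 months.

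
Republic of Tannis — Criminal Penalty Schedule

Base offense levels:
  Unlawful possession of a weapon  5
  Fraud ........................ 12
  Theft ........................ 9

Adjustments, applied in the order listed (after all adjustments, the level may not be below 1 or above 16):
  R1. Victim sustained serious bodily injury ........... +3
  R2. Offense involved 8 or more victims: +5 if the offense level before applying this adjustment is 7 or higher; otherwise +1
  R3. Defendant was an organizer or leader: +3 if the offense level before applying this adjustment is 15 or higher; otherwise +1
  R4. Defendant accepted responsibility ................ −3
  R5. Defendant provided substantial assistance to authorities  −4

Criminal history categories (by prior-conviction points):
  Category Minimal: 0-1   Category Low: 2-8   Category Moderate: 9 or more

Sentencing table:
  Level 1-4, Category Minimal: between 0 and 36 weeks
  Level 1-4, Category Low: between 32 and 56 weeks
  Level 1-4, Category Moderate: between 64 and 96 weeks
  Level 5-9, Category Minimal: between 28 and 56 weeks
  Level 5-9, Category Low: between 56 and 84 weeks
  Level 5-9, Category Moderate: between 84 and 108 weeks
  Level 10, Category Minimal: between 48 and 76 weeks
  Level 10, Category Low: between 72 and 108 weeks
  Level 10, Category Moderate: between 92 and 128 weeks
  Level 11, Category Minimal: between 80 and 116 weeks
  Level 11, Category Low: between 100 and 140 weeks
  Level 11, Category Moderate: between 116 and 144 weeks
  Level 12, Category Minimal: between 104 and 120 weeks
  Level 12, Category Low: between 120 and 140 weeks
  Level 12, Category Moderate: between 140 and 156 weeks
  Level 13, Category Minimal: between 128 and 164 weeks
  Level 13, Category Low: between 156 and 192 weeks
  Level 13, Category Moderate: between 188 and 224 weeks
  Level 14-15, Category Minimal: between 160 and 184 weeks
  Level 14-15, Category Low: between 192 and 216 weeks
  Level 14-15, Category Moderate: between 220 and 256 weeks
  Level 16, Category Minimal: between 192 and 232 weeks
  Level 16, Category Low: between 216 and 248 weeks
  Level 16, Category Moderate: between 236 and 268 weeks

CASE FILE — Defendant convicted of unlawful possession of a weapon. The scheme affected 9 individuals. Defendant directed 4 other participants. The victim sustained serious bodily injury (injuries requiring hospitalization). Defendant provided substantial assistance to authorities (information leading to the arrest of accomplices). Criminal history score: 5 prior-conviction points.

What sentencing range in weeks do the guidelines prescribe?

Base offense level for unlawful possession of a weapon: 5.
R1 applies: 5 + 3 = 8.
R2 applies (level before this adjustment is 8 ≥ 7, so +5): 8 + 5 = 13.
R3 applies (level before this adjustment is 13 < 15, so +1): 13 + 1 = 14.
R4 does not apply.
R5 applies: 14 − 4 = 10.
Final offense level: 10.
Criminal history: 5 prior points → Category Low (2-8).
Level 10 falls in the 10 band.
Grid: Level 10 × Category Low = 72-108 weeks.

72-108 weeks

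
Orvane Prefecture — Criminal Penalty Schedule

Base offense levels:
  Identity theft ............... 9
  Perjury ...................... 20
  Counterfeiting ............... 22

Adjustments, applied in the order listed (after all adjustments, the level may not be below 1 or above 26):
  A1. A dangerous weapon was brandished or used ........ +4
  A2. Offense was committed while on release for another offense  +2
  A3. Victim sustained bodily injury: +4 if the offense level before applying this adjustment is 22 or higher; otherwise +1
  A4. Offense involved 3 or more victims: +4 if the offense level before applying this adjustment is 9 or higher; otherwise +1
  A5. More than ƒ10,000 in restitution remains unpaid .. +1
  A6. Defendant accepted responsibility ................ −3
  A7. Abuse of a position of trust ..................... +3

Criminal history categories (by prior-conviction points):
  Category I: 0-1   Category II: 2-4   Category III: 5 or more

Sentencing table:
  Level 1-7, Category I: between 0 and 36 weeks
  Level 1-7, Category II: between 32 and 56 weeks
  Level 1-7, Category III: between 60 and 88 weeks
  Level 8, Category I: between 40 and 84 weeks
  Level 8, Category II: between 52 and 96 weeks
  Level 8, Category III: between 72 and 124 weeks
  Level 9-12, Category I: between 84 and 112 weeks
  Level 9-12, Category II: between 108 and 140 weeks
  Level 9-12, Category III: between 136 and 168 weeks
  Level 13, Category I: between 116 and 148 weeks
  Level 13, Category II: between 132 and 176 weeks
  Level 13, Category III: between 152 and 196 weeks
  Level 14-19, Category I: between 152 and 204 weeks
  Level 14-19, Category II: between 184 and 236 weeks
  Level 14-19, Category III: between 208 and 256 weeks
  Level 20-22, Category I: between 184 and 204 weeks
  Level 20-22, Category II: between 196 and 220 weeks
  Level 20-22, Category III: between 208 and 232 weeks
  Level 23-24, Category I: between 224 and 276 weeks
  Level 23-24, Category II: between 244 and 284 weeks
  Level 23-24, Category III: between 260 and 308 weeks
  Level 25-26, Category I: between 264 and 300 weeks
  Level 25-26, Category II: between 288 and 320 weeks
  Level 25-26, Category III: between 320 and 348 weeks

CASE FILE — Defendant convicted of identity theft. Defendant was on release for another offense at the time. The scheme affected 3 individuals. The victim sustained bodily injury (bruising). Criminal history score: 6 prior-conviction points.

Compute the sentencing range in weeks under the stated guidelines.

208-256 weeks

Base offense level for identity theft: 9.
A2 applies: 9 + 2 = 11.
A3 applies (level before this adjustment is 11 < 22, so +1): 11 + 1 = 12.
A4 applies (level before this adjustment is 12 ≥ 9, so +4): 12 + 4 = 16.
A6 does not apply.
Final offense level: 16.
Criminal history: 6 prior points → Category III (5+).
Level 16 falls in the 14-19 band.
Grid: Level 14-19 × Category III = 208-256 weeks.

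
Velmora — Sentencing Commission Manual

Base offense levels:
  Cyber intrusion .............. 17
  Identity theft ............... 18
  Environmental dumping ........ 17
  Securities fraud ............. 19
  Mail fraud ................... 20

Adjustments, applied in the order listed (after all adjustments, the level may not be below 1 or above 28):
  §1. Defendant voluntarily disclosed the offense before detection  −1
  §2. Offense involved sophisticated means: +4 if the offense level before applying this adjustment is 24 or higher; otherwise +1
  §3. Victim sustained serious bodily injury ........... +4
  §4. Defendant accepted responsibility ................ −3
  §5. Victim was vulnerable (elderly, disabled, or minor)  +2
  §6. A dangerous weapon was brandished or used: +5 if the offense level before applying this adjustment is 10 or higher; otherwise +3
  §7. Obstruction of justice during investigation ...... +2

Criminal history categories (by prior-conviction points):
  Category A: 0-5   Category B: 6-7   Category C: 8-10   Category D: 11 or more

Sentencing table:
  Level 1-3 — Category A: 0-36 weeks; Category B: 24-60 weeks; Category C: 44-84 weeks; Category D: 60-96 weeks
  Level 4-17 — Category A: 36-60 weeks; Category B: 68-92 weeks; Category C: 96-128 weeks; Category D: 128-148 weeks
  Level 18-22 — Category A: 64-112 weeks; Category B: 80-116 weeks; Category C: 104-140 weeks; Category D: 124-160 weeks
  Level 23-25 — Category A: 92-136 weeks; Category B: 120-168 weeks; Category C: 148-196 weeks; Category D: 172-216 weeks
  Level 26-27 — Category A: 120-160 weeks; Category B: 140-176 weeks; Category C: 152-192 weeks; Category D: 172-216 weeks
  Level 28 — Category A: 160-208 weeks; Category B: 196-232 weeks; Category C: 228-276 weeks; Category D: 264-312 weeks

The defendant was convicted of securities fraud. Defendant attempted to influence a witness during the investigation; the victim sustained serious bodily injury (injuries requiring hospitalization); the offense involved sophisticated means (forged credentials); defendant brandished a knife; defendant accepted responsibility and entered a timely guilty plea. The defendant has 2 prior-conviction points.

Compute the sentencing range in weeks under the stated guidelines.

Base offense level for securities fraud: 19.
§1 does not apply.
§2 applies (level before this adjustment is 19 < 24, so +1): 19 + 1 = 20.
§3 applies: 20 + 4 = 24.
§4 applies: 24 − 3 = 21.
§6 applies (level before this adjustment is 21 ≥ 10, so +5): 21 + 5 = 26.
§7 applies: 26 + 2 = 28.
Final offense level: 28.
Criminal history: 2 prior points → Category A (0-5).
Level 28 falls in the 28 band.
Grid: Level 28 × Category A = 160-208 weeks.

160-208 weeks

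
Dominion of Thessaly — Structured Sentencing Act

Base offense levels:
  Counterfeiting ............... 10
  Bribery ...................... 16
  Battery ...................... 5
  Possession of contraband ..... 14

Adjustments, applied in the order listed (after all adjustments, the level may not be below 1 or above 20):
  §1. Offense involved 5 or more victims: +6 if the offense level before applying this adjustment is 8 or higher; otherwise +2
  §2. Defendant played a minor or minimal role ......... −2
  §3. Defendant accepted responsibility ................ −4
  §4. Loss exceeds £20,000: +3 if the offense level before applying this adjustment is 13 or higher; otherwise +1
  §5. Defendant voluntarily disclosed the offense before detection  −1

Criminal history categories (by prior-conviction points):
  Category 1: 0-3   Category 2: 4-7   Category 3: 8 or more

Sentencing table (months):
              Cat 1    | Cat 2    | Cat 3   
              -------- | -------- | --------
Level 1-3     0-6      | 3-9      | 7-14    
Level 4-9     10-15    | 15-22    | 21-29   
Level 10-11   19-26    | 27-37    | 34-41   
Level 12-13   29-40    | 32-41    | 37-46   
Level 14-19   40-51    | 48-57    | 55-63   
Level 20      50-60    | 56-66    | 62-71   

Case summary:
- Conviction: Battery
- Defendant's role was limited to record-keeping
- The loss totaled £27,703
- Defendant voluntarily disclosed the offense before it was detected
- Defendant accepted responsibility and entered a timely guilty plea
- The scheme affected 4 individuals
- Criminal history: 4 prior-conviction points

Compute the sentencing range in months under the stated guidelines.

Base offense level for battery: 5.
§2 applies: 5 − 2 = 3.
§3 applies: 3 − 4 = -1.
§4 applies (level before this adjustment is -1 < 13, so +1): -1 + 1 = 0.
§5 applies: 0 − 1 = -1.
Level -1 is below the minimum of 1; floored at 1.
Final offense level: 1.
Criminal history: 4 prior points → Category 2 (4-7).
Level 1 falls in the 1-3 band.
Grid: Level 1-3 × Category 2 = 3-9 months.

3-9 months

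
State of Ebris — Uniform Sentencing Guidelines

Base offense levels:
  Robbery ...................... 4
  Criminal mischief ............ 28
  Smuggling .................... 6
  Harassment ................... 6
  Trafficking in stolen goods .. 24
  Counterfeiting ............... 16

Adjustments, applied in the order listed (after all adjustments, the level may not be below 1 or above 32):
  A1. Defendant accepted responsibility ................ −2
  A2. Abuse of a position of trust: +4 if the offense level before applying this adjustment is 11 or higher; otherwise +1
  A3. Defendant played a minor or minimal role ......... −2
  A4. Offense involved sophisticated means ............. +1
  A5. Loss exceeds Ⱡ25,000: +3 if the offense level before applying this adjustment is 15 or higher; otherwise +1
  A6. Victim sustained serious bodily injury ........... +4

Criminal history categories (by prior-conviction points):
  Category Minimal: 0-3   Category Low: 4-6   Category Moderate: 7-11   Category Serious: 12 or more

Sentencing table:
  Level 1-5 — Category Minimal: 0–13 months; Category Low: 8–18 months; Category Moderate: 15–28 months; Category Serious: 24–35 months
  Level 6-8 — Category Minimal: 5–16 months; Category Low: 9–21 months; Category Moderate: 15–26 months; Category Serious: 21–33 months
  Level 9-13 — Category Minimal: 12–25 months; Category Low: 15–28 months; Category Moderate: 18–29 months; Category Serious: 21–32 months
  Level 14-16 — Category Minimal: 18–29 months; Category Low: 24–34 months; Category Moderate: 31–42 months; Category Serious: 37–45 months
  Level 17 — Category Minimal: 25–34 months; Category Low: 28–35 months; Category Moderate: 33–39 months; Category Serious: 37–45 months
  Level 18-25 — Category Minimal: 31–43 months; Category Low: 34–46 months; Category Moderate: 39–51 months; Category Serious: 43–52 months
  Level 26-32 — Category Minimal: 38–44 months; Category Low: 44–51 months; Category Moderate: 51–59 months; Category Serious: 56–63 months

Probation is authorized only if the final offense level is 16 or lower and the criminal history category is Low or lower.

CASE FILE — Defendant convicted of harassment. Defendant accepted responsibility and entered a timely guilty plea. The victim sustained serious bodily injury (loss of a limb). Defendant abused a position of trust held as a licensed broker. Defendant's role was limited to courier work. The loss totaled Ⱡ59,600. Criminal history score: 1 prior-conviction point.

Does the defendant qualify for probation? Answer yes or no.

Yes

Base offense level for harassment: 6.
A1 applies: 6 − 2 = 4.
A2 applies (level before this adjustment is 4 < 11, so +1): 4 + 1 = 5.
A3 applies: 5 − 2 = 3.
A5 applies (level before this adjustment is 3 < 15, so +1): 3 + 1 = 4.
A6 applies: 4 + 4 = 8.
Final offense level: 8.
Criminal history: 1 prior point → Category Minimal (0-3).
Level 8 falls in the 6-8 band.
Grid: Level 6-8 × Category Minimal = 5-16 months.
Probation check: level 8 ≤ 16 and category Minimal ≤ Low → eligible.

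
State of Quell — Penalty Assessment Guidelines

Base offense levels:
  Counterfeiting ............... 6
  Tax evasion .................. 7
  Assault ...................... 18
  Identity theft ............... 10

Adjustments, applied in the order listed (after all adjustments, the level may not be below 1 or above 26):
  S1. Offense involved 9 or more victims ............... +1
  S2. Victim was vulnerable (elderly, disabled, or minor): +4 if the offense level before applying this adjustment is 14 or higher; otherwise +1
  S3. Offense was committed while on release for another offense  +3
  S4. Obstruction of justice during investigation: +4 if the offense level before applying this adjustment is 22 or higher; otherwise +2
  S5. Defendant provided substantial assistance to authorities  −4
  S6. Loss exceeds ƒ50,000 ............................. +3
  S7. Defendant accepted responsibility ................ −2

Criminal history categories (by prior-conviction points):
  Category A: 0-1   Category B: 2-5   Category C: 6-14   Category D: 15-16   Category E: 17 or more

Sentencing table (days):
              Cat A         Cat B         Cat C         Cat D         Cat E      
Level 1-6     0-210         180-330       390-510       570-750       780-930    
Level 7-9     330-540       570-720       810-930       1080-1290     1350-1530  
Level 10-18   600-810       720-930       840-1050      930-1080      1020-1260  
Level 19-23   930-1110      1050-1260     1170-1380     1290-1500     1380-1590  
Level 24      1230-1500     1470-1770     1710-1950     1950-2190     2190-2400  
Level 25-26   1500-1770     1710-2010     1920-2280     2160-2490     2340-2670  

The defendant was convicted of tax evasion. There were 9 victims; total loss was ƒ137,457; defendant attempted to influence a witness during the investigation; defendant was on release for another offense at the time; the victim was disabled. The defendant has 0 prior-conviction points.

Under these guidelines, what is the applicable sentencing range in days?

Base offense level for tax evasion: 7.
S1 applies: 7 + 1 = 8.
S2 applies (level before this adjustment is 8 < 14, so +1): 8 + 1 = 9.
S3 applies: 9 + 3 = 12.
S4 applies (level before this adjustment is 12 < 22, so +2): 12 + 2 = 14.
S5 does not apply.
S6 applies: 14 + 3 = 17.
S7 does not apply.
Final offense level: 17.
Criminal history: 0 prior points → Category A (0-1).
Level 17 falls in the 10-18 band.
Grid: Level 10-18 × Category A = 600-810 days.

600-810 days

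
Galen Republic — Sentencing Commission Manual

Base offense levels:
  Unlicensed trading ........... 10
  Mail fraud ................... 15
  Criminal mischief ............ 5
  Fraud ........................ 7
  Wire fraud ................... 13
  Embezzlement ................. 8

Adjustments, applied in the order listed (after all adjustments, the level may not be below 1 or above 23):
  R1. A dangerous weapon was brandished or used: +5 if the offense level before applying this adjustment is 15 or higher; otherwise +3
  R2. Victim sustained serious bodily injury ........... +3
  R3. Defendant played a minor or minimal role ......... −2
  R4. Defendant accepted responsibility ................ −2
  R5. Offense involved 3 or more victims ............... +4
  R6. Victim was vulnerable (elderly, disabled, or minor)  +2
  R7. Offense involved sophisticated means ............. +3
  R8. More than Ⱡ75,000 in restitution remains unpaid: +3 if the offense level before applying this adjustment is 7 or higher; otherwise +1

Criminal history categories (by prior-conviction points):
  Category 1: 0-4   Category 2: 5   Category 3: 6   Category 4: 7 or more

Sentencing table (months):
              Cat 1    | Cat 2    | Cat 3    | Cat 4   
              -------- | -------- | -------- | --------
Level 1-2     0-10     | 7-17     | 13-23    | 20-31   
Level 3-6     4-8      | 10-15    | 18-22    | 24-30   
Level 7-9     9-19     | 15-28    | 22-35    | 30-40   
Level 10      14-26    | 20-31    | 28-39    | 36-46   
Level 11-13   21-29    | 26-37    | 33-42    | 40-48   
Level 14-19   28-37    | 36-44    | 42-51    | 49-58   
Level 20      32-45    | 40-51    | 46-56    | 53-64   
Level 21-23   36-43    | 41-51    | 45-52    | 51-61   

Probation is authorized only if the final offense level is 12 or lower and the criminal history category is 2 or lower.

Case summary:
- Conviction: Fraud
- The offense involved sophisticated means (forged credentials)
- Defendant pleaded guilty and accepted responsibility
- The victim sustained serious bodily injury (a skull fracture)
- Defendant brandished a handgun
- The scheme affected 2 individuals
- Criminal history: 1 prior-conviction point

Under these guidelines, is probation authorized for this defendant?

No

Base offense level for fraud: 7.
R1 applies (level before this adjustment is 7 < 15, so +3): 7 + 3 = 10.
R2 applies: 10 + 3 = 13.
R3 does not apply.
R4 applies: 13 − 2 = 11.
R5 does not apply.
R7 applies: 11 + 3 = 14.
Final offense level: 14.
Criminal history: 1 prior point → Category 1 (0-4).
Level 14 falls in the 14-19 band.
Grid: Level 14-19 × Category 1 = 28-37 months.
Probation check: level 14 > 12 and category 1 ≤ 2 → not eligible.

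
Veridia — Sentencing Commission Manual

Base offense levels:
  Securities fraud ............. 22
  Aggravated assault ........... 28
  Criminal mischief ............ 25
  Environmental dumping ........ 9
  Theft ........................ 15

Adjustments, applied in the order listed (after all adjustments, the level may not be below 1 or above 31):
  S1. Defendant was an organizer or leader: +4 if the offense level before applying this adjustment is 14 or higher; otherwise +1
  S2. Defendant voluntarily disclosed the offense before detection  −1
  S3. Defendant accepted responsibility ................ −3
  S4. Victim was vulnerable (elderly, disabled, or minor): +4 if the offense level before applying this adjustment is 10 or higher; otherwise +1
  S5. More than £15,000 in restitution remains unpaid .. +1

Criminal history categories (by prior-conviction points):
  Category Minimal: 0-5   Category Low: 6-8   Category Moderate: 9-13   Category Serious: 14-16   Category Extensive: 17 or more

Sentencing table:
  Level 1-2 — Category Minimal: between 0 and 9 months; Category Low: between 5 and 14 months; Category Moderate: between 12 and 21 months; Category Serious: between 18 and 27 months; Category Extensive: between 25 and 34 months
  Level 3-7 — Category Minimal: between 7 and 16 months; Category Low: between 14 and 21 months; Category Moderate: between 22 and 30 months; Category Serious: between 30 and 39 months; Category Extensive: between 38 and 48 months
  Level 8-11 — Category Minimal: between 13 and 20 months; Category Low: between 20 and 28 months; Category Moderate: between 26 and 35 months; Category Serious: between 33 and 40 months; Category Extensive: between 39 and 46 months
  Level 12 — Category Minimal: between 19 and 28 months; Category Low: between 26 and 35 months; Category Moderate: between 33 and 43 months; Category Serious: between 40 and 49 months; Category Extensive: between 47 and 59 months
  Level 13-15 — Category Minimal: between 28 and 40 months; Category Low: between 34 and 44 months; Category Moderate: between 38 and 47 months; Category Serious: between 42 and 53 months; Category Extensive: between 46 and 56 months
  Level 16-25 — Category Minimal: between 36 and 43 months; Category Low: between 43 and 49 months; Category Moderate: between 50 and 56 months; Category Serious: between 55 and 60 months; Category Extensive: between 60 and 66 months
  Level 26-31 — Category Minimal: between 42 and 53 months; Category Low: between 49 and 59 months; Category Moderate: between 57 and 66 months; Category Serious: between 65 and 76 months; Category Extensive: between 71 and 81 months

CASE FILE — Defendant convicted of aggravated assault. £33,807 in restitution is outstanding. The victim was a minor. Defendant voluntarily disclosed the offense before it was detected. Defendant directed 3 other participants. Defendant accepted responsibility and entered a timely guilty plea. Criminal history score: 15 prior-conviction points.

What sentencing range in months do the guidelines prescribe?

Base offense level for aggravated assault: 28.
S1 applies (level before this adjustment is 28 ≥ 14, so +4): 28 + 4 = 32.
S2 applies: 32 − 1 = 31.
S3 applies: 31 − 3 = 28.
S4 applies (level before this adjustment is 28 ≥ 10, so +4): 28 + 4 = 32.
S5 applies: 32 + 1 = 33.
Level 33 exceeds the maximum of 31; capped at 31.
Final offense level: 31.
Criminal history: 15 prior points → Category Serious (14-16).
Level 31 falls in the 26-31 band.
Grid: Level 26-31 × Category Serious = 65-76 months.

65-76 months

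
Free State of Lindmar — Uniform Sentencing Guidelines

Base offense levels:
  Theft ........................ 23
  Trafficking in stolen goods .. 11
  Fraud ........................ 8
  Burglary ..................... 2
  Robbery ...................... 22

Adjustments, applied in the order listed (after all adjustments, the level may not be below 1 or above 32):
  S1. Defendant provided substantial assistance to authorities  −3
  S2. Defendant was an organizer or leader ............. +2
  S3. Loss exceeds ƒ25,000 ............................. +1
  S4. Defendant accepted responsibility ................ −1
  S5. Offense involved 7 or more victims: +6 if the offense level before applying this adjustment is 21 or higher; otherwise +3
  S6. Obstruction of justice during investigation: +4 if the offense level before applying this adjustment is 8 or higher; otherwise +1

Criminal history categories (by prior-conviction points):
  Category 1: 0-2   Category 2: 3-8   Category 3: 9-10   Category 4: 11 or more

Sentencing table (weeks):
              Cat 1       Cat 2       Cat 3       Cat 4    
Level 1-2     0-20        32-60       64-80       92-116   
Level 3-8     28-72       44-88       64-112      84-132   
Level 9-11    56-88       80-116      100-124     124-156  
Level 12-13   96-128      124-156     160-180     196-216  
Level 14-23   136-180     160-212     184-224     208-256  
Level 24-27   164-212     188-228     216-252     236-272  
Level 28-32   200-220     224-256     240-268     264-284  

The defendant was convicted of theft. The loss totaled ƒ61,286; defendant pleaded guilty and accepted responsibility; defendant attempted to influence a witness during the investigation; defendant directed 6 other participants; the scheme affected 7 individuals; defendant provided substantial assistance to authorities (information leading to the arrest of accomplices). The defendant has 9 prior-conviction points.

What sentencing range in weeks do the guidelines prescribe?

Base offense level for theft: 23.
S1 applies: 23 − 3 = 20.
S2 applies: 20 + 2 = 22.
S3 applies: 22 + 1 = 23.
S4 applies: 23 − 1 = 22.
S5 applies (level before this adjustment is 22 ≥ 21, so +6): 22 + 6 = 28.
S6 applies (level before this adjustment is 28 ≥ 8, so +4): 28 + 4 = 32.
Final offense level: 32.
Criminal history: 9 prior points → Category 3 (9-10).
Level 32 falls in the 28-32 band.
Grid: Level 28-32 × Category 3 = 240-268 weeks.

240-268 weeks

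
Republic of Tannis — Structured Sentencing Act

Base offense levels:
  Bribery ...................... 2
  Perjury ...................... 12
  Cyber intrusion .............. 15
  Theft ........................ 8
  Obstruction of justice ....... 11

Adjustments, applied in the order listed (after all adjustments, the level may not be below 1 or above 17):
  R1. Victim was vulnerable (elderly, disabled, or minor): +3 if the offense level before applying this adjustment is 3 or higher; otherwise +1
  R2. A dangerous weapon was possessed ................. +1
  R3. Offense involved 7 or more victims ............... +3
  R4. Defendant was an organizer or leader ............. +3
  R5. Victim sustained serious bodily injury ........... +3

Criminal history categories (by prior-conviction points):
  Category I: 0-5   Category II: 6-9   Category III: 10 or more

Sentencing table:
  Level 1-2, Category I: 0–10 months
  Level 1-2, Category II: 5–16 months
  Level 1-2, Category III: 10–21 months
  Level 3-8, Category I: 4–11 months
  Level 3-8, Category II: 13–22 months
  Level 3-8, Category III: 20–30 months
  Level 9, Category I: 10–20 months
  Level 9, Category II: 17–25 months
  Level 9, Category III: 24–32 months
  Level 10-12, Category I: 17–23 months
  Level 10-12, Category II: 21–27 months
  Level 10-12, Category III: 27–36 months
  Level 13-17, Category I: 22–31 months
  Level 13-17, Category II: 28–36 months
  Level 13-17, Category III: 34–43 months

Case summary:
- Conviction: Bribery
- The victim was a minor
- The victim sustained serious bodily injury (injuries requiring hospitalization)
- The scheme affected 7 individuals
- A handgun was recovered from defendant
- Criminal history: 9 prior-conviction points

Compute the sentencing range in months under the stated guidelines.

21-27 months

Base offense level for bribery: 2.
R1 applies (level before this adjustment is 2 < 3, so +1): 2 + 1 = 3.
R2 applies: 3 + 1 = 4.
R3 applies: 4 + 3 = 7.
R4 does not apply.
R5 applies: 7 + 3 = 10.
Final offense level: 10.
Criminal history: 9 prior points → Category II (6-9).
Level 10 falls in the 10-12 band.
Grid: Level 10-12 × Category II = 21-27 months.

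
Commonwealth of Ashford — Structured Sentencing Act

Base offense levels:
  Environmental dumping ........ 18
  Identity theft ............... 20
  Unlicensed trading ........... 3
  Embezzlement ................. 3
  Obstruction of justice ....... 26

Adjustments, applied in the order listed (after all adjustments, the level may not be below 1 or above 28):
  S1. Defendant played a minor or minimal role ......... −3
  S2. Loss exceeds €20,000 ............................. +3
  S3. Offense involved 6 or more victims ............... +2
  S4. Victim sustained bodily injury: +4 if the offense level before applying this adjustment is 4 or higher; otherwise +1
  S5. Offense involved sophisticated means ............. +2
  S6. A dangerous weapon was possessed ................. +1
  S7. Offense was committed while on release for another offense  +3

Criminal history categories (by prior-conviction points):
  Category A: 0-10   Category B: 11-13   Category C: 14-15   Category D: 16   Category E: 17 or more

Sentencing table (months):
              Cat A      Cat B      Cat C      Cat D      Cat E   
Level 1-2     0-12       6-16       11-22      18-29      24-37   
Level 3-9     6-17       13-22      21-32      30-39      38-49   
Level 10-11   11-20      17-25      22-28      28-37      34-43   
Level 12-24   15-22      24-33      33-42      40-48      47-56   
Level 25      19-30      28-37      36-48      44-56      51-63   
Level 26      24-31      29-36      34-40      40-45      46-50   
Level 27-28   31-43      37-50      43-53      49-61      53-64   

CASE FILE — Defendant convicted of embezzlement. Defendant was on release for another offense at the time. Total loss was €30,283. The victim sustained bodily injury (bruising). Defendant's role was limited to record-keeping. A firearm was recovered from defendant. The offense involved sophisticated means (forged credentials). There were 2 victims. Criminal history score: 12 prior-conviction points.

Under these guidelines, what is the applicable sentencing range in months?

17-25 months

Base offense level for embezzlement: 3.
S1 applies: 3 − 3 = 0.
S2 applies: 0 + 3 = 3.
S3 does not apply.
S4 applies (level before this adjustment is 3 < 4, so +1): 3 + 1 = 4.
S5 applies: 4 + 2 = 6.
S6 applies: 6 + 1 = 7.
S7 applies: 7 + 3 = 10.
Final offense level: 10.
Criminal history: 12 prior points → Category B (11-13).
Level 10 falls in the 10-11 band.
Grid: Level 10-11 × Category B = 17-25 months.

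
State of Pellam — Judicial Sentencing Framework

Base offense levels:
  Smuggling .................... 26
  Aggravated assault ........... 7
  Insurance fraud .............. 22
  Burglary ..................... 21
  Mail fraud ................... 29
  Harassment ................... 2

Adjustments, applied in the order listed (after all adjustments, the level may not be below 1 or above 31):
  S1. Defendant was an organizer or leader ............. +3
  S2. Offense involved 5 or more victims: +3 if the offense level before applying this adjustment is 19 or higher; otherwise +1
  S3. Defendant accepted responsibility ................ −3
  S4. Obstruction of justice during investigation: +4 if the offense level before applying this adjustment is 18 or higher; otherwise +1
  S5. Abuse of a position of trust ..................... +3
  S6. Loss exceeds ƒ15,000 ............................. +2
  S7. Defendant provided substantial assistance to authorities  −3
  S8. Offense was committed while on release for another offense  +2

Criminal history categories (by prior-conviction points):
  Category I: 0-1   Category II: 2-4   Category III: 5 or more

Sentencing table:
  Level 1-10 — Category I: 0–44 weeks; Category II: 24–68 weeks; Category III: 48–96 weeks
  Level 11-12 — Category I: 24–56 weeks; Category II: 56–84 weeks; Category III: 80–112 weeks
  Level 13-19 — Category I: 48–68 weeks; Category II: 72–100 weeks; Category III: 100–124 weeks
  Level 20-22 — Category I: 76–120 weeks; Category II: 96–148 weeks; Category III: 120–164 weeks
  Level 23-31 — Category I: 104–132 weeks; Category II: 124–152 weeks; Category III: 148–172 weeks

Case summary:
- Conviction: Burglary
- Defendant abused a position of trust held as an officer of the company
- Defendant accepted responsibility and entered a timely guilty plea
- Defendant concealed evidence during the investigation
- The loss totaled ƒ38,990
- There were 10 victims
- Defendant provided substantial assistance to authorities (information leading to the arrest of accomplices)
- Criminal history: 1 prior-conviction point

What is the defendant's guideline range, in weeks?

Base offense level for burglary: 21.
S1 does not apply.
S2 applies (level before this adjustment is 21 ≥ 19, so +3): 21 + 3 = 24.
S3 applies: 24 − 3 = 21.
S4 applies (level before this adjustment is 21 ≥ 18, so +4): 21 + 4 = 25.
S5 applies: 25 + 3 = 28.
S6 applies: 28 + 2 = 30.
S7 applies: 30 − 3 = 27.
Final offense level: 27.
Criminal history: 1 prior point → Category I (0-1).
Level 27 falls in the 23-31 band.
Grid: Level 23-31 × Category I = 104-132 weeks.

104-132 weeks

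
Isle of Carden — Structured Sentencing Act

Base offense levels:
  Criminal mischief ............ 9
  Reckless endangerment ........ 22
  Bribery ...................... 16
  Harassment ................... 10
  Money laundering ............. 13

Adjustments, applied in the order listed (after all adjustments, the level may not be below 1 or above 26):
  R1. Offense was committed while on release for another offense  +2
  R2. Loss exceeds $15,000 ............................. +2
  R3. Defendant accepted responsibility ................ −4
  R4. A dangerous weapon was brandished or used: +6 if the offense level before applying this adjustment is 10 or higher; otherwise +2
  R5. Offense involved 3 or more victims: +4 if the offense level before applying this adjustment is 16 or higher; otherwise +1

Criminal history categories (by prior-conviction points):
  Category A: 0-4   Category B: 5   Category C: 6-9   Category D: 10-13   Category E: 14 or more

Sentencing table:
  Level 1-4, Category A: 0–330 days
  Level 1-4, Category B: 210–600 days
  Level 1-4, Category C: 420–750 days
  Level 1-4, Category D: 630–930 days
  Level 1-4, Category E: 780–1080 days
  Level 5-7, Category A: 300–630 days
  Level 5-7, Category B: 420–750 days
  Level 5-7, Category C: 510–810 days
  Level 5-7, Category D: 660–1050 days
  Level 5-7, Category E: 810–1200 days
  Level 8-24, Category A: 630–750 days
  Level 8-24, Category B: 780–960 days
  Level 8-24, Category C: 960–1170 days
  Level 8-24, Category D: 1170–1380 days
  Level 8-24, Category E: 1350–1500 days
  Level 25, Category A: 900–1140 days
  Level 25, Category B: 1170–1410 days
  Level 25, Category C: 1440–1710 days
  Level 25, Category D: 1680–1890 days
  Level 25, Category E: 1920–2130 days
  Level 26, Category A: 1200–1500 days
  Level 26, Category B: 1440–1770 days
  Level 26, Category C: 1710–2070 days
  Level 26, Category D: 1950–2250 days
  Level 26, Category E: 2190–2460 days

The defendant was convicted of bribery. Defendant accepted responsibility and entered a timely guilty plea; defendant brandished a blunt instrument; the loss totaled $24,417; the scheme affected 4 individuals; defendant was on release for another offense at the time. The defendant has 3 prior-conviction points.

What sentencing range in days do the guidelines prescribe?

1200-1500 days

Base offense level for bribery: 16.
R1 applies: 16 + 2 = 18.
R2 applies: 18 + 2 = 20.
R3 applies: 20 − 4 = 16.
R4 applies (level before this adjustment is 16 ≥ 10, so +6): 16 + 6 = 22.
R5 applies (level before this adjustment is 22 ≥ 16, so +4): 22 + 4 = 26.
Final offense level: 26.
Criminal history: 3 prior points → Category A (0-4).
Level 26 falls in the 26 band.
Grid: Level 26 × Category A = 1200-1500 days.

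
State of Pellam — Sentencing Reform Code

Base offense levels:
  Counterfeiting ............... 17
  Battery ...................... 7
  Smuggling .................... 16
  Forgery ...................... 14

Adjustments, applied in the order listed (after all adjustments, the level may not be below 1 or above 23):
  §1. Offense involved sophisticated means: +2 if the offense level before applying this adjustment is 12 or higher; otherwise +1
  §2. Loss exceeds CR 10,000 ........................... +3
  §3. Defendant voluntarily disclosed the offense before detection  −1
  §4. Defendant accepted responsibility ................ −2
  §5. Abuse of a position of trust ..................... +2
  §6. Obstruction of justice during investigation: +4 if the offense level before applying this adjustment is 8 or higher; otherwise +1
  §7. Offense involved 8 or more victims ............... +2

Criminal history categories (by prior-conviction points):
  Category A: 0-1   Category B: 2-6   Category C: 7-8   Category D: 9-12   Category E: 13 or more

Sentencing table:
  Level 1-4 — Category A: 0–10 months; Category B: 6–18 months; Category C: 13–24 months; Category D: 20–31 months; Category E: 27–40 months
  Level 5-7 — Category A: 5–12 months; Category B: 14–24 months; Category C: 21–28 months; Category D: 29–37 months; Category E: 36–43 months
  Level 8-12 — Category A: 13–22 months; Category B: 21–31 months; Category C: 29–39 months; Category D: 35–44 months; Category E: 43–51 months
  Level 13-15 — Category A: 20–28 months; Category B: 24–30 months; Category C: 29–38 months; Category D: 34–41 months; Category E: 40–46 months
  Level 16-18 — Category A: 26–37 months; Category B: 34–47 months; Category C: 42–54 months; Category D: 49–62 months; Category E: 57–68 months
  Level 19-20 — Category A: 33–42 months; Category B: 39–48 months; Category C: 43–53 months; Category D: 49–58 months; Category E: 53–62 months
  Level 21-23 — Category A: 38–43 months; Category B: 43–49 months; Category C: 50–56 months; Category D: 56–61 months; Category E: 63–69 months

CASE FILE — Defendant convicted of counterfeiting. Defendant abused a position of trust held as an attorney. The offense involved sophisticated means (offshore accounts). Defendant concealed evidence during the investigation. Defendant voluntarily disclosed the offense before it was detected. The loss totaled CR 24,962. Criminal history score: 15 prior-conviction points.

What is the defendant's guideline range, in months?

Base offense level for counterfeiting: 17.
§1 applies (level before this adjustment is 17 ≥ 12, so +2): 17 + 2 = 19.
§2 applies: 19 + 3 = 22.
§3 applies: 22 − 1 = 21.
§5 applies: 21 + 2 = 23.
§6 applies (level before this adjustment is 23 ≥ 8, so +4): 23 + 4 = 27.
Level 27 exceeds the maximum of 23; capped at 23.
Final offense level: 23.
Criminal history: 15 prior points → Category E (13+).
Level 23 falls in the 21-23 band.
Grid: Level 21-23 × Category E = 63-69 months.

63-69 months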